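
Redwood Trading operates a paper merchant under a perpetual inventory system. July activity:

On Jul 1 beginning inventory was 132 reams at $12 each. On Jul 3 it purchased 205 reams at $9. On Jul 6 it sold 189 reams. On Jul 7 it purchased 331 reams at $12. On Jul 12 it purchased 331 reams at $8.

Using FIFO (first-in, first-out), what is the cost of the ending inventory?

Jul 6, 189 sold [FIFO — oldest first]: 132 @ $12 + 57 @ $9 = $2,097
Ending inventory: 148 @ $9 + 331 @ $12 + 331 @ $8 = $7,952

Ending inventory = $7,952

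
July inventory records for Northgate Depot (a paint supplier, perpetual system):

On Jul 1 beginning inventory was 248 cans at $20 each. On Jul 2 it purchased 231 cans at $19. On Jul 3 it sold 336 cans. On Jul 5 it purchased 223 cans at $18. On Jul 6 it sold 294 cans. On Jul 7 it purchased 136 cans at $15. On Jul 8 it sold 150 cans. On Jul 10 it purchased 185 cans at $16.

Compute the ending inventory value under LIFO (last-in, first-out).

Jul 3, 336 sold [LIFO — newest first]: 231 @ $19 + 105 @ $20 = $6,489
Jul 6, 294 sold [LIFO — newest first]: 223 @ $18 + 71 @ $20 = $5,434
Jul 8, 150 sold [LIFO — newest first]: 136 @ $15 + 14 @ $20 = $2,320
Total COGS = $6,489 + $5,434 + $2,320 = $14,243
Ending inventory: 58 @ $20 + 185 @ $16 = $4,120

Ending inventory = $4,120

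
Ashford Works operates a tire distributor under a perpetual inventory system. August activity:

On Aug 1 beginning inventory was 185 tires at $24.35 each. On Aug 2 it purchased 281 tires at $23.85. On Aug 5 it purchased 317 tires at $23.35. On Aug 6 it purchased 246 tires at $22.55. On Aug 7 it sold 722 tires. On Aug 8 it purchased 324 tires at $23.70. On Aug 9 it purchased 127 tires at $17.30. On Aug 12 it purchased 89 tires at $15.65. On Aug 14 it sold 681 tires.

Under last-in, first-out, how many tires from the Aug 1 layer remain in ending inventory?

Aug 7, 722 sold [LIFO — newest first]: 246 @ $22.55 + 317 @ $23.35 + 159 @ $23.85 = $16,741.40
Aug 14, 681 sold [LIFO — newest first]: 89 @ $15.65 + 127 @ $17.30 + 324 @ $23.70 + 122 @ $23.85 + 19 @ $24.35 = $14,641.10
Total COGS = $16,741.40 + $14,641.10 = $31,382.50
Ending inventory: 166 @ $24.35 = $4,042.10
Check: goods available $35,424.60 = COGS $31,382.50 + ending $4,042.10

166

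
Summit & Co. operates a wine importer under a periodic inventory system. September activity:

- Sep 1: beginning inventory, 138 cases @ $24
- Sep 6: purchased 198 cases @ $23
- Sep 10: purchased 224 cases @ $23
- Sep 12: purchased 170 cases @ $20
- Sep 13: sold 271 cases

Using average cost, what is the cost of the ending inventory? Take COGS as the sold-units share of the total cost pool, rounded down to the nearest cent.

Ending inventory = $10,323.10

Sep 13, sell 271: 271/730 × $16,418.00 → $6,094.90
Ending inventory (cost pool remaining) = $10,323.10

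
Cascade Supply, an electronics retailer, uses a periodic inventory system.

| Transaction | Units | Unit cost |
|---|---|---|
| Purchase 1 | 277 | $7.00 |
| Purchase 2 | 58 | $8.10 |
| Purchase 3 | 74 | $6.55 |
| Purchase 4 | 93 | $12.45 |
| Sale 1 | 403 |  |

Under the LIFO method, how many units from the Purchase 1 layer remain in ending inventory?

Sale 1 (403) [LIFO — newest first]: 93 @ $12.45 + 74 @ $6.55 + 58 @ $8.10 + 178 @ $7.00 = $3,358.35
Ending inventory: 99 @ $7.00 = $693.00
Check: goods available $4,051.35 = COGS $3,358.35 + ending $693.00

99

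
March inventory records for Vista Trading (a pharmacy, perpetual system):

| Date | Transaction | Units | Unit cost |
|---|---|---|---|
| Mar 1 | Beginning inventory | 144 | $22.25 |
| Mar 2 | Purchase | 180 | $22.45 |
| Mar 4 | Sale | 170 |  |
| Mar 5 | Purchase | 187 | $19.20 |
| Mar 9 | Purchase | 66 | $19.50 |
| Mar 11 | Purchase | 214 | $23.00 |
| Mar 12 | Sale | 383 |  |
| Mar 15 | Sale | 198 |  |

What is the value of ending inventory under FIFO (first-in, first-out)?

Ending inventory = $920.00

Mar 4, 170 sold [FIFO — oldest first]: 144 @ $22.25 + 26 @ $22.45 = $3,787.70
Mar 12, 383 sold [FIFO — oldest first]: 154 @ $22.45 + 187 @ $19.20 + 42 @ $19.50 = $7,866.70
Mar 15, 198 sold [FIFO — oldest first]: 24 @ $19.50 + 174 @ $23.00 = $4,470.00
Total COGS = $3,787.70 + $7,866.70 + $4,470.00 = $16,124.40
Ending inventory: 40 @ $23.00 = $920.00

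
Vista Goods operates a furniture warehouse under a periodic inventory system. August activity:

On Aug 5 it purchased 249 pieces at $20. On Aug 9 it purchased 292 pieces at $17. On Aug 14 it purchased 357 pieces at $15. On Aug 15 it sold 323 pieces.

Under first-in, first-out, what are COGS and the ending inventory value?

COGS = $6,238; ending inventory = $9,061

Aug 15, 323 sold [FIFO — oldest first]: 249 @ $20 + 74 @ $17 = $6,238
Ending inventory: 218 @ $17 + 357 @ $15 = $9,061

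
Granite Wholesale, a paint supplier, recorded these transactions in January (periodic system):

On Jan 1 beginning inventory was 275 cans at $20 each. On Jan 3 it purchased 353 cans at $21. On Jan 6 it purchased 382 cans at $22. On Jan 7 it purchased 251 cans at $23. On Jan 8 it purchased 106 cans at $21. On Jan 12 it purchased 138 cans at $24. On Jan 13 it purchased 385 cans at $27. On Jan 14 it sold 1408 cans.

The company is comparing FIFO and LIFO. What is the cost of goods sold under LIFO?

COGS = $33,176

FIFO COGS: 275 @ $20 + 353 @ $21 + 382 @ $22 + 251 @ $23 + 106 @ $21 + 41 @ $24 = $30,300
LIFO COGS: 385 @ $27 + 138 @ $24 + 106 @ $21 + 251 @ $23 + 382 @ $22 + 146 @ $21 = $33,176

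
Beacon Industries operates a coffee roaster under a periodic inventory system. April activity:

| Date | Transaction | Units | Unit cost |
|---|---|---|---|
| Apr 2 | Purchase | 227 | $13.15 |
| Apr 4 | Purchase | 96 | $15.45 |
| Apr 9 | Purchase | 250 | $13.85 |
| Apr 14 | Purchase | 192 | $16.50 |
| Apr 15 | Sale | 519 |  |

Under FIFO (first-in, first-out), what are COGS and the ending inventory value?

COGS = $7,182.85; ending inventory = $3,915.90

Apr 15, 519 sold [FIFO — oldest first]: 227 @ $13.15 + 96 @ $15.45 + 196 @ $13.85 = $7,182.85
Ending inventory: 54 @ $13.85 + 192 @ $16.50 = $3,915.90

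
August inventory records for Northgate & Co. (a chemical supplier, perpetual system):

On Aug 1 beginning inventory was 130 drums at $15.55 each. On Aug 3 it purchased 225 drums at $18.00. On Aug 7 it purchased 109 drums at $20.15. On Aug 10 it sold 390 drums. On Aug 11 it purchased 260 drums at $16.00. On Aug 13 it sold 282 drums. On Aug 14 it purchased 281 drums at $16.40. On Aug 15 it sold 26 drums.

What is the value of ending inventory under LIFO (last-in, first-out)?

Aug 10, 390 sold [LIFO — newest first]: 109 @ $20.15 + 225 @ $18.00 + 56 @ $15.55 = $7,117.15
Aug 13, 282 sold [LIFO — newest first]: 260 @ $16.00 + 22 @ $15.55 = $4,502.10
Aug 15, 26 sold [LIFO — newest first]: 26 @ $16.40 = $426.40
Total COGS = $7,117.15 + $4,502.10 + $426.40 = $12,045.65
Ending inventory: 52 @ $15.55 + 255 @ $16.40 = $4,990.60

Ending inventory = $4,990.60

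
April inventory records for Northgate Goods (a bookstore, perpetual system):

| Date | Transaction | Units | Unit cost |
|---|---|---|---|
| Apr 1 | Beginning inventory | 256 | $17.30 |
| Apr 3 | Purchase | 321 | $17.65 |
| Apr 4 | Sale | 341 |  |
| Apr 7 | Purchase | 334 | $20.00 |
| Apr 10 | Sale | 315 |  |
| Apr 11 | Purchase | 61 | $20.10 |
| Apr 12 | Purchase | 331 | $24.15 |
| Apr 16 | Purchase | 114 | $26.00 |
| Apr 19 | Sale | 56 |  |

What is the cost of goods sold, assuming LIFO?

Apr 4, 341 sold [LIFO — newest first]: 321 @ $17.65 + 20 @ $17.30 = $6,011.65
Apr 10, 315 sold [LIFO — newest first]: 315 @ $20.00 = $6,300.00
Apr 19, 56 sold [LIFO — newest first]: 56 @ $26.00 = $1,456.00
Total COGS = $6,011.65 + $6,300.00 + $1,456.00 = $13,767.65
Ending inventory: 236 @ $17.30 + 19 @ $20.00 + 61 @ $20.10 + 331 @ $24.15 + 58 @ $26.00 = $15,190.55

COGS = $13,767.65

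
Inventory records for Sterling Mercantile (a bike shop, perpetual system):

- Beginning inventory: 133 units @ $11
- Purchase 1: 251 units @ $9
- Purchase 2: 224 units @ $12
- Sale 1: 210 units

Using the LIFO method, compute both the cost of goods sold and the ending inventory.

COGS = $2,520; ending inventory = $3,890

Sale 1 (210) [LIFO — newest first]: 210 @ $12 = $2,520
Ending inventory: 133 @ $11 + 251 @ $9 + 14 @ $12 = $3,890
Check: goods available $6,410 = COGS $2,520 + ending $3,890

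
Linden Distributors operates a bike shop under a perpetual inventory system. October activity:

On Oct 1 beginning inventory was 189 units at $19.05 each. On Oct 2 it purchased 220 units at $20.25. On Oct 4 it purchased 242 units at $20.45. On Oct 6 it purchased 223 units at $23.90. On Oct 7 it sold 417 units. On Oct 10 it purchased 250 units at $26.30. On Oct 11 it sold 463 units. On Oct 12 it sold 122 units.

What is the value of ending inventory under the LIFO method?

Ending inventory = $2,324.10

Oct 7, 417 sold [LIFO — newest first]: 223 @ $23.90 + 194 @ $20.45 = $9,297.00
Oct 11, 463 sold [LIFO — newest first]: 250 @ $26.30 + 48 @ $20.45 + 165 @ $20.25 = $10,897.85
Oct 12, 122 sold [LIFO — newest first]: 55 @ $20.25 + 67 @ $19.05 = $2,390.10
Total COGS = $9,297.00 + $10,897.85 + $2,390.10 = $22,584.95
Ending inventory: 122 @ $19.05 = $2,324.10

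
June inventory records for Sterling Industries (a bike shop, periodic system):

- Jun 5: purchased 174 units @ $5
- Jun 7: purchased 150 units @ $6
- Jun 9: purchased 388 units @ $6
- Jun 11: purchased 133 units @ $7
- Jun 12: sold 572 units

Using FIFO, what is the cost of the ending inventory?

Ending inventory = $1,771

Jun 12, 572 sold [FIFO — oldest first]: 174 @ $5 + 150 @ $6 + 248 @ $6 = $3,258
Ending inventory: 140 @ $6 + 133 @ $7 = $1,771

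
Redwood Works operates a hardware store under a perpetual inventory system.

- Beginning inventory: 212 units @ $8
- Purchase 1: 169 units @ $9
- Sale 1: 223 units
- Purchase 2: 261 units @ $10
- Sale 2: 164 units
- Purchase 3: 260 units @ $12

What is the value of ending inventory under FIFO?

Ending inventory = $5,670

Sale 1 (223) [FIFO — oldest first]: 212 @ $8 + 11 @ $9 = $1,795
Sale 2 (164) [FIFO — oldest first]: 158 @ $9 + 6 @ $10 = $1,482
Total COGS = $1,795 + $1,482 = $3,277
Ending inventory: 255 @ $10 + 260 @ $12 = $5,670
Check: goods available $8,947 = COGS $3,277 + ending $5,670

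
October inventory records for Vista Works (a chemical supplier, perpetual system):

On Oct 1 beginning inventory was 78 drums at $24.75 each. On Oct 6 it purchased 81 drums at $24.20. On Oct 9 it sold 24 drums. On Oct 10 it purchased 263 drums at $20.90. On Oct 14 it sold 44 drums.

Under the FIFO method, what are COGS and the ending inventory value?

COGS = $1,683.00; ending inventory = $7,704.40

Oct 9, 24 sold [FIFO — oldest first]: 24 @ $24.75 = $594.00
Oct 14, 44 sold [FIFO — oldest first]: 44 @ $24.75 = $1,089.00
Total COGS = $594.00 + $1,089.00 = $1,683.00
Ending inventory: 10 @ $24.75 + 81 @ $24.20 + 263 @ $20.90 = $7,704.40
Check: goods available $9,387.40 = COGS $1,683.00 + ending $7,704.40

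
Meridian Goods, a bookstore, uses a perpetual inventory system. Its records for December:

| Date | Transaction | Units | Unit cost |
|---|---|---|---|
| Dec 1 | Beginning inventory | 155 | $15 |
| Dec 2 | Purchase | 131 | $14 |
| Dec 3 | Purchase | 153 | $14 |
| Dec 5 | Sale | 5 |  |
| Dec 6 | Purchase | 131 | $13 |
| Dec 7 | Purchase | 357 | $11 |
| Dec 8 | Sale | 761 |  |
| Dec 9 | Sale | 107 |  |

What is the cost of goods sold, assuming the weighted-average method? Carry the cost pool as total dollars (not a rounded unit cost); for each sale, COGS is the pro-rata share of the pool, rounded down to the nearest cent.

After Dec 1: 155 on hand, pool $2,325.00 (≈ $15.0000 each)
After Dec 2: 286 on hand, pool $4,159.00 (≈ $14.5420 each)
After Dec 3: 439 on hand, pool $6,301.00 (≈ $14.3531 each)
Dec 5, sell 5: 5/439 × $6,301.00 → $71.76
After Dec 6: 565 on hand, pool $7,932.24 (≈ $14.0394 each)
After Dec 7: 922 on hand, pool $11,859.24 (≈ $12.8625 each)
Dec 8, sell 761: 761/922 × $11,859.24 → $9,788.37
Dec 9, sell 107: 107/161 × $2,070.87 → $1,376.29
Total COGS = $71.76 + $9,788.37 + $1,376.29 = $11,236.42
Ending inventory (cost pool remaining) = $694.58

COGS = $11,236.42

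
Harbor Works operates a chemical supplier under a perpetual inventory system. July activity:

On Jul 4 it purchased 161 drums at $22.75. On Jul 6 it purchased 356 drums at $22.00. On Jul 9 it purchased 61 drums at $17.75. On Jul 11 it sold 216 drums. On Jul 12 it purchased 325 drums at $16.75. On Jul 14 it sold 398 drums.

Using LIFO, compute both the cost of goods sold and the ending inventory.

Jul 11, 216 sold [LIFO — newest first]: 61 @ $17.75 + 155 @ $22.00 = $4,492.75
Jul 14, 398 sold [LIFO — newest first]: 325 @ $16.75 + 73 @ $22.00 = $7,049.75
Total COGS = $4,492.75 + $7,049.75 = $11,542.50
Ending inventory: 161 @ $22.75 + 128 @ $22.00 = $6,478.75

COGS = $11,542.50; ending inventory = $6,478.75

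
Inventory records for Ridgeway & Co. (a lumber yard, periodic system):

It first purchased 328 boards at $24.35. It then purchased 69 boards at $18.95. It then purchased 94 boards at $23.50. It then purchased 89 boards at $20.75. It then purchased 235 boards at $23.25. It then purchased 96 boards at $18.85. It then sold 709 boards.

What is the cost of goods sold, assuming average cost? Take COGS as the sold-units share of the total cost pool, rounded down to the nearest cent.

COGS = $16,050.52

Sale 1, sell 709: 709/911 × $20,623.45 → $16,050.52
Ending inventory (cost pool remaining) = $4,572.93
Check: goods available $20,623.45 = COGS $16,050.52 + ending $4,572.93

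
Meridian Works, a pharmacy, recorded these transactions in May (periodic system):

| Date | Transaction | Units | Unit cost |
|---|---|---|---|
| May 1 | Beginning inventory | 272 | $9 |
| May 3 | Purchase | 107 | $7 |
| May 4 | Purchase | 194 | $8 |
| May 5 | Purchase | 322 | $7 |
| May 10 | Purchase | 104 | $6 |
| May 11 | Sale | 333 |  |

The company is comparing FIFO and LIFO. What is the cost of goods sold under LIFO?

FIFO COGS: 272 @ $9 + 61 @ $7 = $2,875
LIFO COGS: 104 @ $6 + 229 @ $7 = $2,227

COGS = $2,227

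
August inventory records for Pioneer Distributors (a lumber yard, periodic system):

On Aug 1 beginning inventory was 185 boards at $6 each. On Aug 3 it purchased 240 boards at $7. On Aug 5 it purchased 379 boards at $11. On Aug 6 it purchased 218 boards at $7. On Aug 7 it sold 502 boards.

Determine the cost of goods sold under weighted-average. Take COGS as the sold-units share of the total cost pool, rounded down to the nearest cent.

Aug 7, sell 502: 502/1022 × $8,485.00 → $4,167.77
Ending inventory (cost pool remaining) = $4,317.23

COGS = $4,167.77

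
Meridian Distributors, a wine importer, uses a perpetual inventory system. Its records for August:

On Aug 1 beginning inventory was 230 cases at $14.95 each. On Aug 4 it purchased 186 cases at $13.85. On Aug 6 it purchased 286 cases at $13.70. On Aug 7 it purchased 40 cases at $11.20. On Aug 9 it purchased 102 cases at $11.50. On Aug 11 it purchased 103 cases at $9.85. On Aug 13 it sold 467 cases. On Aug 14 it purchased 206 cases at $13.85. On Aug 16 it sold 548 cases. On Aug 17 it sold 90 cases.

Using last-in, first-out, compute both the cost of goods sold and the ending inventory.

COGS = $14,703.85; ending inventory = $717.60

Aug 13, 467 sold [LIFO — newest first]: 103 @ $9.85 + 102 @ $11.50 + 40 @ $11.20 + 222 @ $13.70 = $5,676.95
Aug 16, 548 sold [LIFO — newest first]: 206 @ $13.85 + 64 @ $13.70 + 186 @ $13.85 + 92 @ $14.95 = $7,681.40
Aug 17, 90 sold [LIFO — newest first]: 90 @ $14.95 = $1,345.50
Total COGS = $5,676.95 + $7,681.40 + $1,345.50 = $14,703.85
Ending inventory: 48 @ $14.95 = $717.60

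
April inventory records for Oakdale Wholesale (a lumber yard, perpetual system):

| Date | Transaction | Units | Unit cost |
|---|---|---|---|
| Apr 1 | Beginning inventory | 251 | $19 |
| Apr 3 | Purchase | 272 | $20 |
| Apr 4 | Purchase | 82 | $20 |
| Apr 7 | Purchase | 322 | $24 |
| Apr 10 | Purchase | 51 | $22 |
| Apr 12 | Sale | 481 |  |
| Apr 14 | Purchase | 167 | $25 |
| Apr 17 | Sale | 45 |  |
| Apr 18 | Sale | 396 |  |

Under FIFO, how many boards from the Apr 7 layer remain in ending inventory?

Apr 12, 481 sold [FIFO — oldest first]: 251 @ $19 + 230 @ $20 = $9,369
Apr 17, 45 sold [FIFO — oldest first]: 42 @ $20 + 3 @ $20 = $900
Apr 18, 396 sold [FIFO — oldest first]: 79 @ $20 + 317 @ $24 = $9,188
Total COGS = $9,369 + $900 + $9,188 = $19,457
Ending inventory: 5 @ $24 + 51 @ $22 + 167 @ $25 = $5,417

5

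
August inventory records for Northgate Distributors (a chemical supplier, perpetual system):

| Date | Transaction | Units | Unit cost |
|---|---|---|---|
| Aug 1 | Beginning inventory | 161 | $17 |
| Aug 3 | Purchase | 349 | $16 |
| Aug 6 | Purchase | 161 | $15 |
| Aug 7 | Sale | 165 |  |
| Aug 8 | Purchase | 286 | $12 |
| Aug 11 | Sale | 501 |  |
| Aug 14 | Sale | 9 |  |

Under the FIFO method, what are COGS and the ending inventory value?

COGS = $10,784; ending inventory = $3,384

Aug 7, 165 sold [FIFO — oldest first]: 161 @ $17 + 4 @ $16 = $2,801
Aug 11, 501 sold [FIFO — oldest first]: 345 @ $16 + 156 @ $15 = $7,860
Aug 14, 9 sold [FIFO — oldest first]: 5 @ $15 + 4 @ $12 = $123
Total COGS = $2,801 + $7,860 + $123 = $10,784
Ending inventory: 282 @ $12 = $3,384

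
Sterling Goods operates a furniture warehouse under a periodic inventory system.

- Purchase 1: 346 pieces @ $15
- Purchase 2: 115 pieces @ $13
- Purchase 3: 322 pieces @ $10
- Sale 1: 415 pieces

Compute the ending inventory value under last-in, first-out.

Ending inventory = $5,476

Sale 1 (415) [LIFO — newest first]: 322 @ $10 + 93 @ $13 = $4,429
Ending inventory: 346 @ $15 + 22 @ $13 = $5,476
Check: goods available $9,905 = COGS $4,429 + ending $5,476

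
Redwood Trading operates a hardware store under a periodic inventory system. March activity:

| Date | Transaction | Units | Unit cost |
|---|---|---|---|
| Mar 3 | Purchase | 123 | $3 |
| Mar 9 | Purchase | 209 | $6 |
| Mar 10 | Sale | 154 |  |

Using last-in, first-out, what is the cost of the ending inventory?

Ending inventory = $699

Mar 10, 154 sold [LIFO — newest first]: 154 @ $6 = $924
Ending inventory: 123 @ $3 + 55 @ $6 = $699
Check: goods available $1,623 = COGS $924 + ending $699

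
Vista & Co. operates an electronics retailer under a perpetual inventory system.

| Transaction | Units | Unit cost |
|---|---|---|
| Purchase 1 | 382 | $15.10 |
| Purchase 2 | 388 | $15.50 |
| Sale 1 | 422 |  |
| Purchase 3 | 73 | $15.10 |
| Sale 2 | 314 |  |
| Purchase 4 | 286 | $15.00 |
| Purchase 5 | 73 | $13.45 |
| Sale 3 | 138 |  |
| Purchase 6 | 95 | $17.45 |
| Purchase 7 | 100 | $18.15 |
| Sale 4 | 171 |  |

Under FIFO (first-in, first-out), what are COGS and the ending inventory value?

COGS = $15,914.50; ending inventory = $5,714.60

Sale 1 (422) [FIFO — oldest first]: 382 @ $15.10 + 40 @ $15.50 = $6,388.20
Sale 2 (314) [FIFO — oldest first]: 314 @ $15.50 = $4,867.00
Sale 3 (138) [FIFO — oldest first]: 34 @ $15.50 + 73 @ $15.10 + 31 @ $15.00 = $2,094.30
Sale 4 (171) [FIFO — oldest first]: 171 @ $15.00 = $2,565.00
Total COGS = $6,388.20 + $4,867.00 + $2,094.30 + $2,565.00 = $15,914.50
Ending inventory: 84 @ $15.00 + 73 @ $13.45 + 95 @ $17.45 + 100 @ $18.15 = $5,714.60
Check: goods available $21,629.10 = COGS $15,914.50 + ending $5,714.60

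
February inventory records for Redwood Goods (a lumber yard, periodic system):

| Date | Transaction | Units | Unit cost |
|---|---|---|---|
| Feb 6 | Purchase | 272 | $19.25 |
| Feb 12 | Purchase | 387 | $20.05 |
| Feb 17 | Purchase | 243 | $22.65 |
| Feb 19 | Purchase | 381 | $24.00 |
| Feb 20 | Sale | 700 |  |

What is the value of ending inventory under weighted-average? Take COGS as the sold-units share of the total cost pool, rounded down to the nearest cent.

Feb 20, sell 700: 700/1283 × $27,643.30 → $15,082.08
Ending inventory (cost pool remaining) = $12,561.22
Check: goods available $27,643.30 = COGS $15,082.08 + ending $12,561.22

Ending inventory = $12,561.22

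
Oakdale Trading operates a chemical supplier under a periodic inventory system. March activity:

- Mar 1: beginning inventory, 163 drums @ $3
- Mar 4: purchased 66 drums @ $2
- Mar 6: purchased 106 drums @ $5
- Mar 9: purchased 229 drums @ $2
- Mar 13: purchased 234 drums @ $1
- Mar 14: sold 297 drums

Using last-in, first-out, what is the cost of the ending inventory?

Mar 14, 297 sold [LIFO — newest first]: 234 @ $1 + 63 @ $2 = $360
Ending inventory: 163 @ $3 + 66 @ $2 + 106 @ $5 + 166 @ $2 = $1,483
Check: goods available $1,843 = COGS $360 + ending $1,483

Ending inventory = $1,483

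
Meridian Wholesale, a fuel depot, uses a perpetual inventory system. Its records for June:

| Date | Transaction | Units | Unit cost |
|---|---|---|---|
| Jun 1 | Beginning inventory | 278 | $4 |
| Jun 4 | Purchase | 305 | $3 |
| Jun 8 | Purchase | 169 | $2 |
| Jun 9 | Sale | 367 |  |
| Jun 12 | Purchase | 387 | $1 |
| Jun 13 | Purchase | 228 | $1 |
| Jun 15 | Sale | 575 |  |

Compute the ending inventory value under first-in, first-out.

Ending inventory = $425

Jun 9, 367 sold [FIFO — oldest first]: 278 @ $4 + 89 @ $3 = $1,379
Jun 15, 575 sold [FIFO — oldest first]: 216 @ $3 + 169 @ $2 + 190 @ $1 = $1,176
Total COGS = $1,379 + $1,176 = $2,555
Ending inventory: 197 @ $1 + 228 @ $1 = $425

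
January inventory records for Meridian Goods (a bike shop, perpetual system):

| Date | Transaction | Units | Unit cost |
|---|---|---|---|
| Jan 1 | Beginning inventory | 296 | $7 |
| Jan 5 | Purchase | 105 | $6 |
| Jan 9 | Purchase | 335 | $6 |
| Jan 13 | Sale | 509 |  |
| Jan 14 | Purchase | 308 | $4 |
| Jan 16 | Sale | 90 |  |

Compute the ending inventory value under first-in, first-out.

Ending inventory = $2,054

Jan 13, 509 sold [FIFO — oldest first]: 296 @ $7 + 105 @ $6 + 108 @ $6 = $3,350
Jan 16, 90 sold [FIFO — oldest first]: 90 @ $6 = $540
Total COGS = $3,350 + $540 = $3,890
Ending inventory: 137 @ $6 + 308 @ $4 = $2,054
Check: goods available $5,944 = COGS $3,890 + ending $2,054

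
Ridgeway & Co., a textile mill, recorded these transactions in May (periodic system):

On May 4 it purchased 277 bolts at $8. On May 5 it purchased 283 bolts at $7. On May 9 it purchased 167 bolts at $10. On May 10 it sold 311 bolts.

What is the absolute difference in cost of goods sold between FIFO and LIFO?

FIFO COGS: 277 @ $8 + 34 @ $7 = $2,454
LIFO COGS: 167 @ $10 + 144 @ $7 = $2,678
Difference = |$2,454 − $2,678| = $224

$224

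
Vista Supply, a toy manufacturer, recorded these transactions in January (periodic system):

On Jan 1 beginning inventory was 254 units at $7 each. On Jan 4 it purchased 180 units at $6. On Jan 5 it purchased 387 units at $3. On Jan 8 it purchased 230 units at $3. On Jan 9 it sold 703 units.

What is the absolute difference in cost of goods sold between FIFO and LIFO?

FIFO COGS: 254 @ $7 + 180 @ $6 + 269 @ $3 = $3,665
LIFO COGS: 230 @ $3 + 387 @ $3 + 86 @ $6 = $2,367
Difference = |$3,665 − $2,367| = $1,298

$1,298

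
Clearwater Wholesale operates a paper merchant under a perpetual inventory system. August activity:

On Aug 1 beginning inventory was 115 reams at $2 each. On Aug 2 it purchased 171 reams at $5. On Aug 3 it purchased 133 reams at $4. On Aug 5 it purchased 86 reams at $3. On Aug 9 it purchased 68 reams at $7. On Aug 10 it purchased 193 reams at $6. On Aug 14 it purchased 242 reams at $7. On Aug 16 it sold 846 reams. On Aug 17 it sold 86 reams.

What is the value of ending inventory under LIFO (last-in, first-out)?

Ending inventory = $152

Aug 16, 846 sold [LIFO — newest first]: 242 @ $7 + 193 @ $6 + 68 @ $7 + 86 @ $3 + 133 @ $4 + 124 @ $5 = $4,738
Aug 17, 86 sold [LIFO — newest first]: 47 @ $5 + 39 @ $2 = $313
Total COGS = $4,738 + $313 = $5,051
Ending inventory: 76 @ $2 = $152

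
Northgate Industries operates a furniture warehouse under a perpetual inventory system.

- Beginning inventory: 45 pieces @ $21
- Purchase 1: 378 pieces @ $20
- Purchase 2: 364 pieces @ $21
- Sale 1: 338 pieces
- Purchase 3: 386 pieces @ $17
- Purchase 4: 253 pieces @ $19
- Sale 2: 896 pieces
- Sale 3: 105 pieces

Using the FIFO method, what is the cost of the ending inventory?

Sale 1 (338) [FIFO — oldest first]: 45 @ $21 + 293 @ $20 = $6,805
Sale 2 (896) [FIFO — oldest first]: 85 @ $20 + 364 @ $21 + 386 @ $17 + 61 @ $19 = $17,065
Sale 3 (105) [FIFO — oldest first]: 105 @ $19 = $1,995
Total COGS = $6,805 + $17,065 + $1,995 = $25,865
Ending inventory: 87 @ $19 = $1,653
Check: goods available $27,518 = COGS $25,865 + ending $1,653

Ending inventory = $1,653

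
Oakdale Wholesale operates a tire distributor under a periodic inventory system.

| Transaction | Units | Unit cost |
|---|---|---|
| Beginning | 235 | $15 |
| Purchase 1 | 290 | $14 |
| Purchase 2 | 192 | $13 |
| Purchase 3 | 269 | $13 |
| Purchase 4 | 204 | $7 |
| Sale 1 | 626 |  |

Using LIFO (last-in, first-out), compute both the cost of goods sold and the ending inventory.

COGS = $6,914; ending inventory = $8,092

Sale 1 (626) [LIFO — newest first]: 204 @ $7 + 269 @ $13 + 153 @ $13 = $6,914
Ending inventory: 235 @ $15 + 290 @ $14 + 39 @ $13 = $8,092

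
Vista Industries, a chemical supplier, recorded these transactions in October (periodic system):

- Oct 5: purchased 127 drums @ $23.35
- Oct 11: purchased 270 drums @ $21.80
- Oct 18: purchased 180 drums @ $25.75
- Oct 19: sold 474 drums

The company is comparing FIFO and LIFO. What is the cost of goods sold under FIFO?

FIFO COGS: 127 @ $23.35 + 270 @ $21.80 + 77 @ $25.75 = $10,834.20
LIFO COGS: 180 @ $25.75 + 270 @ $21.80 + 24 @ $23.35 = $11,081.40

COGS = $10,834.20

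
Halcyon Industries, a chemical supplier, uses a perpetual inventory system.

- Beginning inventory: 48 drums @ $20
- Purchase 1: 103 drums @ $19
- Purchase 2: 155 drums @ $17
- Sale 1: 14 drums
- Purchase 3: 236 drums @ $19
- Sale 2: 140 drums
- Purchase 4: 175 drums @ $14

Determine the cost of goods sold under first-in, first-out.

COGS = $2,968

Sale 1 (14) [FIFO — oldest first]: 14 @ $20 = $280
Sale 2 (140) [FIFO — oldest first]: 34 @ $20 + 103 @ $19 + 3 @ $17 = $2,688
Total COGS = $280 + $2,688 = $2,968
Ending inventory: 152 @ $17 + 236 @ $19 + 175 @ $14 = $9,518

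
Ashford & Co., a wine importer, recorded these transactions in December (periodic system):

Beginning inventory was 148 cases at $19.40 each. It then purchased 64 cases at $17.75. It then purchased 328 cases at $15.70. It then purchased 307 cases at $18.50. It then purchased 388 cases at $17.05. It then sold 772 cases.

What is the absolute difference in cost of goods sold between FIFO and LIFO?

FIFO COGS: 148 @ $19.40 + 64 @ $17.75 + 328 @ $15.70 + 232 @ $18.50 = $13,448.80
LIFO COGS: 388 @ $17.05 + 307 @ $18.50 + 77 @ $15.70 = $13,503.80
Difference = |$13,448.80 − $13,503.80| = $55.00

$55.00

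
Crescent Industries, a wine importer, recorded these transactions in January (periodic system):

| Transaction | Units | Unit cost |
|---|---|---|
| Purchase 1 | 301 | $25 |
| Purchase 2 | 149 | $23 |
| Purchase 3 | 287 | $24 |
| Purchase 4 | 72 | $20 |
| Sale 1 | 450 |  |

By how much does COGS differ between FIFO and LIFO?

FIFO COGS: 301 @ $25 + 149 @ $23 = $10,952
LIFO COGS: 72 @ $20 + 287 @ $24 + 91 @ $23 = $10,421
Difference = |$10,952 − $10,421| = $531

$531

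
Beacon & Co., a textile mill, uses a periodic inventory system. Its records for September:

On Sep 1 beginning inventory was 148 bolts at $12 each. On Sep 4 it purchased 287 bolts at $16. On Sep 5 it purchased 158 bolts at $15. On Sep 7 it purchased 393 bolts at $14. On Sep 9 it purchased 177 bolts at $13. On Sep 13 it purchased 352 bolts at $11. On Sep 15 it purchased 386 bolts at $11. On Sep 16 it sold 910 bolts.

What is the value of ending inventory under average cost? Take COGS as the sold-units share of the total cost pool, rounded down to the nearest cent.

Sep 16, sell 910: 910/1901 × $24,659.00 → $11,804.15
Ending inventory (cost pool remaining) = $12,854.85

Ending inventory = $12,854.85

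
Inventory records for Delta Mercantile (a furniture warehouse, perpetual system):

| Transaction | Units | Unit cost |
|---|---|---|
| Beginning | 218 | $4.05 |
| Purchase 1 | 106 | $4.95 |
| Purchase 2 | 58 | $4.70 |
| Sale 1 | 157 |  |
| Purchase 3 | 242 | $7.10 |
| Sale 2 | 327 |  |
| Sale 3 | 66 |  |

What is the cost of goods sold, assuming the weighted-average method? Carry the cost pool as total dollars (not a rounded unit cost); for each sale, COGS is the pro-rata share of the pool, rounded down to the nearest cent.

COGS = $2,969.31

After Beginning: 218 on hand, pool $882.90 (≈ $4.0500 each)
After Purchase 1: 324 on hand, pool $1,407.60 (≈ $4.3444 each)
After Purchase 2: 382 on hand, pool $1,680.20 (≈ $4.3984 each)
Sale 1, sell 157: 157/382 × $1,680.20 → $690.55
After Purchase 3: 467 on hand, pool $2,707.85 (≈ $5.7984 each)
Sale 2, sell 327: 327/467 × $2,707.85 → $1,896.07
Sale 3, sell 66: 66/140 × $811.78 → $382.69
Total COGS = $690.55 + $1,896.07 + $382.69 = $2,969.31
Ending inventory (cost pool remaining) = $429.09
Check: goods available $3,398.40 = COGS $2,969.31 + ending $429.09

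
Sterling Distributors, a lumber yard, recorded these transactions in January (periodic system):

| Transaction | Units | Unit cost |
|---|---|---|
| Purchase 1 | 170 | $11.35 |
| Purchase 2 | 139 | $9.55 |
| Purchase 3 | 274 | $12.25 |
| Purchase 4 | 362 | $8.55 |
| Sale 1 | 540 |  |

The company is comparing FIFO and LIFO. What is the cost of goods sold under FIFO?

COGS = $6,086.70

FIFO COGS: 170 @ $11.35 + 139 @ $9.55 + 231 @ $12.25 = $6,086.70
LIFO COGS: 362 @ $8.55 + 178 @ $12.25 = $5,275.60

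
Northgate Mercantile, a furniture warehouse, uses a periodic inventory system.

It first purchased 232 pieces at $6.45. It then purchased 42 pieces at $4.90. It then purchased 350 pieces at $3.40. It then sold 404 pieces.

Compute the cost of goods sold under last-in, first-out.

COGS = $1,473.20

Sale 1 (404) [LIFO — newest first]: 350 @ $3.40 + 42 @ $4.90 + 12 @ $6.45 = $1,473.20
Ending inventory: 220 @ $6.45 = $1,419.00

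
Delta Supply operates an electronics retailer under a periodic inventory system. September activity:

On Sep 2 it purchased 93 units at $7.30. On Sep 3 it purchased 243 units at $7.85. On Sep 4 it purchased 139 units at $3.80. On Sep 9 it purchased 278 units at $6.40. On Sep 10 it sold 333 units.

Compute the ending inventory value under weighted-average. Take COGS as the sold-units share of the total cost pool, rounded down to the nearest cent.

Sep 10, sell 333: 333/753 × $4,893.85 → $2,164.21
Ending inventory (cost pool remaining) = $2,729.64
Check: goods available $4,893.85 = COGS $2,164.21 + ending $2,729.64

Ending inventory = $2,729.64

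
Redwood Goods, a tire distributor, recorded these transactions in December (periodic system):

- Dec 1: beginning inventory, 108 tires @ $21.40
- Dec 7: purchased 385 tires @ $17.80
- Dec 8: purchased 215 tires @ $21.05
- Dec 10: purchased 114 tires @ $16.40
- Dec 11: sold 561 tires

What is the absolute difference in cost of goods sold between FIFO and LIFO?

$70.65

FIFO COGS: 108 @ $21.40 + 385 @ $17.80 + 68 @ $21.05 = $10,595.60
LIFO COGS: 114 @ $16.40 + 215 @ $21.05 + 232 @ $17.80 = $10,524.95
Difference = |$10,595.60 − $10,524.95| = $70.65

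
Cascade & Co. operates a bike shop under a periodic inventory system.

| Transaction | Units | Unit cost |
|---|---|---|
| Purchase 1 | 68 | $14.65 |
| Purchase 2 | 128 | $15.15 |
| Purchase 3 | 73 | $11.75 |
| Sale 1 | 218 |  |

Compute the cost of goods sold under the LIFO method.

Sale 1 (218) [LIFO — newest first]: 73 @ $11.75 + 128 @ $15.15 + 17 @ $14.65 = $3,046.00
Ending inventory: 51 @ $14.65 = $747.15

COGS = $3,046.00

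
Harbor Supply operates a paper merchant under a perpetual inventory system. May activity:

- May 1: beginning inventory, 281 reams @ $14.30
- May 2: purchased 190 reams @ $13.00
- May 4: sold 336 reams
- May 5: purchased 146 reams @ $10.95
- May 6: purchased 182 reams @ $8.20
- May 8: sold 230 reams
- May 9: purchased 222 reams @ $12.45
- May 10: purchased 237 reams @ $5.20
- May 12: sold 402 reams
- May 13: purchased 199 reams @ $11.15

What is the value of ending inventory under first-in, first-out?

May 4, 336 sold [FIFO — oldest first]: 281 @ $14.30 + 55 @ $13.00 = $4,733.30
May 8, 230 sold [FIFO — oldest first]: 135 @ $13.00 + 95 @ $10.95 = $2,795.25
May 12, 402 sold [FIFO — oldest first]: 51 @ $10.95 + 182 @ $8.20 + 169 @ $12.45 = $4,154.90
Total COGS = $4,733.30 + $2,795.25 + $4,154.90 = $11,683.45
Ending inventory: 53 @ $12.45 + 237 @ $5.20 + 199 @ $11.15 = $4,111.10

Ending inventory = $4,111.10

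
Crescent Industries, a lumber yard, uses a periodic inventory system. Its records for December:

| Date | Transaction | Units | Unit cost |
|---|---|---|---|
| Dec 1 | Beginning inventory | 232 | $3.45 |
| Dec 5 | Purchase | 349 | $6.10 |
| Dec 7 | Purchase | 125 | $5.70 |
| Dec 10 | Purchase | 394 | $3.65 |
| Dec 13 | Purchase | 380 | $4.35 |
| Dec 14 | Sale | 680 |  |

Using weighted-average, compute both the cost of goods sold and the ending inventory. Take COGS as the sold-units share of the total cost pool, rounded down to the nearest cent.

Dec 14, sell 680: 680/1480 × $6,732.90 → $3,093.49
Ending inventory (cost pool remaining) = $3,639.41
Check: goods available $6,732.90 = COGS $3,093.49 + ending $3,639.41

COGS = $3,093.49; ending inventory = $3,639.41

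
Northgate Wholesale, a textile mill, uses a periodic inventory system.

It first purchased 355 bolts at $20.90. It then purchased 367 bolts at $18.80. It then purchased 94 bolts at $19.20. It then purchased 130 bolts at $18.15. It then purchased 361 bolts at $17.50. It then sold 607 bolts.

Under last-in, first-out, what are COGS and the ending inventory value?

Sale 1 (607) [LIFO — newest first]: 361 @ $17.50 + 130 @ $18.15 + 94 @ $19.20 + 22 @ $18.80 = $10,895.40
Ending inventory: 355 @ $20.90 + 345 @ $18.80 = $13,905.50

COGS = $10,895.40; ending inventory = $13,905.50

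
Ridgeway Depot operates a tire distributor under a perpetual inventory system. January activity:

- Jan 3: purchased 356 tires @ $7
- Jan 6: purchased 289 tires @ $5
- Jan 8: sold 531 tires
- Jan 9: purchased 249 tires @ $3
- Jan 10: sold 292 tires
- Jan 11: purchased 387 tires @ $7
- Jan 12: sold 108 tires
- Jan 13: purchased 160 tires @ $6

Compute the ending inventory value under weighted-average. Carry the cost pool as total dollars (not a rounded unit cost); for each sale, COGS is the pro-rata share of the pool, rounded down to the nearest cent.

Ending inventory = $3,245.87

After Jan 3: 356 on hand, pool $2,492.00 (≈ $7.0000 each)
After Jan 6: 645 on hand, pool $3,937.00 (≈ $6.1039 each)
Jan 8, sell 531: 531/645 × $3,937.00 → $3,241.15
After Jan 9: 363 on hand, pool $1,442.85 (≈ $3.9748 each)
Jan 10, sell 292: 292/363 × $1,442.85 → $1,160.63
After Jan 11: 458 on hand, pool $2,991.22 (≈ $6.5310 each)
Jan 12, sell 108: 108/458 × $2,991.22 → $705.35
After Jan 13: 510 on hand, pool $3,245.87 (≈ $6.3645 each)
Total COGS = $3,241.15 + $1,160.63 + $705.35 = $5,107.13
Ending inventory (cost pool remaining) = $3,245.87
Check: goods available $8,353.00 = COGS $5,107.13 + ending $3,245.87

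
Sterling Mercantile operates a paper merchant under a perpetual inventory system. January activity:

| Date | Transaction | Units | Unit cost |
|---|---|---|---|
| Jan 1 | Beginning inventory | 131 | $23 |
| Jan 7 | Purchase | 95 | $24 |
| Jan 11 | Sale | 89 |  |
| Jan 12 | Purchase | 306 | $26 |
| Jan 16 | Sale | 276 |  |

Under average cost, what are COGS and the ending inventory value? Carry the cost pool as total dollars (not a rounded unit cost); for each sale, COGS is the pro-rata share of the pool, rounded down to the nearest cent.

COGS = $9,040.22; ending inventory = $4,208.78

After Jan 1: 131 on hand, pool $3,013.00 (≈ $23.0000 each)
After Jan 7: 226 on hand, pool $5,293.00 (≈ $23.4204 each)
Jan 11, sell 89: 89/226 × $5,293.00 → $2,084.41
After Jan 12: 443 on hand, pool $11,164.59 (≈ $25.2022 each)
Jan 16, sell 276: 276/443 × $11,164.59 → $6,955.81
Total COGS = $2,084.41 + $6,955.81 = $9,040.22
Ending inventory (cost pool remaining) = $4,208.78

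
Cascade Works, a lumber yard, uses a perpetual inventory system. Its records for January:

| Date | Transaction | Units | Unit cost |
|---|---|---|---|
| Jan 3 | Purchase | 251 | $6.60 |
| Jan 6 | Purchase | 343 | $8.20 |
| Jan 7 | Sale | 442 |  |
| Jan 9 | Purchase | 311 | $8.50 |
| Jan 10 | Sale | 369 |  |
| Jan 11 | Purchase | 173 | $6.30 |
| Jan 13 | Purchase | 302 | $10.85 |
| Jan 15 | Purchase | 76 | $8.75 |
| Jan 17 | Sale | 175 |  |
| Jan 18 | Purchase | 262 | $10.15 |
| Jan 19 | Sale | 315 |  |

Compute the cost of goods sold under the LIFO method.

COGS = $11,465.80

Jan 7, 442 sold [LIFO — newest first]: 343 @ $8.20 + 99 @ $6.60 = $3,466.00
Jan 10, 369 sold [LIFO — newest first]: 311 @ $8.50 + 58 @ $6.60 = $3,026.30
Jan 17, 175 sold [LIFO — newest first]: 76 @ $8.75 + 99 @ $10.85 = $1,739.15
Jan 19, 315 sold [LIFO — newest first]: 262 @ $10.15 + 53 @ $10.85 = $3,234.35
Total COGS = $3,466.00 + $3,026.30 + $1,739.15 + $3,234.35 = $11,465.80
Ending inventory: 94 @ $6.60 + 173 @ $6.30 + 150 @ $10.85 = $3,337.80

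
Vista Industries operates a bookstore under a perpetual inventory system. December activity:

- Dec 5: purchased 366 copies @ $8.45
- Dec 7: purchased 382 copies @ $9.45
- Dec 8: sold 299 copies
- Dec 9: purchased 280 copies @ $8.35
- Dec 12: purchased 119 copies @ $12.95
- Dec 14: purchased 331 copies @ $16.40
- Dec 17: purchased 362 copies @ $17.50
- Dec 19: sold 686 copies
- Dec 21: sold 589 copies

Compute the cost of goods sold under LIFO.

Dec 8, 299 sold [LIFO — newest first]: 299 @ $9.45 = $2,825.55
Dec 19, 686 sold [LIFO — newest first]: 362 @ $17.50 + 324 @ $16.40 = $11,648.60
Dec 21, 589 sold [LIFO — newest first]: 7 @ $16.40 + 119 @ $12.95 + 280 @ $8.35 + 83 @ $9.45 + 100 @ $8.45 = $5,623.20
Total COGS = $2,825.55 + $11,648.60 + $5,623.20 = $20,097.35
Ending inventory: 266 @ $8.45 = $2,247.70
Check: goods available $22,345.05 = COGS $20,097.35 + ending $2,247.70

COGS = $20,097.35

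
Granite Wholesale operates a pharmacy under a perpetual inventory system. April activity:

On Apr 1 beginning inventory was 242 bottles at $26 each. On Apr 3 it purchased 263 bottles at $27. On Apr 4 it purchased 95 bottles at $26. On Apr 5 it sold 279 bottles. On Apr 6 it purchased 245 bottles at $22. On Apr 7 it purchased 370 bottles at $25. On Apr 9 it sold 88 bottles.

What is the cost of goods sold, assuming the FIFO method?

COGS = $9,667

Apr 5, 279 sold [FIFO — oldest first]: 242 @ $26 + 37 @ $27 = $7,291
Apr 9, 88 sold [FIFO — oldest first]: 88 @ $27 = $2,376
Total COGS = $7,291 + $2,376 = $9,667
Ending inventory: 138 @ $27 + 95 @ $26 + 245 @ $22 + 370 @ $25 = $20,836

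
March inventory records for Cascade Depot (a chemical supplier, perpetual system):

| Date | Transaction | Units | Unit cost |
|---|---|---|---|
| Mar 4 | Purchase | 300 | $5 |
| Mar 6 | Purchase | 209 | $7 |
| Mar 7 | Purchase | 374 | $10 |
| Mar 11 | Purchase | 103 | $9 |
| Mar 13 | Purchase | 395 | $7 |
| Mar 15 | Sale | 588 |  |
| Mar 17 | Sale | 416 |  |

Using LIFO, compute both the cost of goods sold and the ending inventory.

Mar 15, 588 sold [LIFO — newest first]: 395 @ $7 + 103 @ $9 + 90 @ $10 = $4,592
Mar 17, 416 sold [LIFO — newest first]: 284 @ $10 + 132 @ $7 = $3,764
Total COGS = $4,592 + $3,764 = $8,356
Ending inventory: 300 @ $5 + 77 @ $7 = $2,039
Check: goods available $10,395 = COGS $8,356 + ending $2,039

COGS = $8,356; ending inventory = $2,039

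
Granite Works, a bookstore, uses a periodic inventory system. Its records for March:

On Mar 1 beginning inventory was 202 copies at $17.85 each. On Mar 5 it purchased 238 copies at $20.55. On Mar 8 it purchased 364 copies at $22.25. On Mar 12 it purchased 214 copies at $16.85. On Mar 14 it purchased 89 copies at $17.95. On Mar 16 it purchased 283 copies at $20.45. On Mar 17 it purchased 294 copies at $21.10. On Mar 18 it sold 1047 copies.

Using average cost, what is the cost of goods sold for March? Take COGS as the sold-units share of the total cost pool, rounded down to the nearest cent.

Mar 18, sell 1047: 1047/1684 × $33,789.80 → $21,008.26
Ending inventory (cost pool remaining) = $12,781.54

COGS = $21,008.26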